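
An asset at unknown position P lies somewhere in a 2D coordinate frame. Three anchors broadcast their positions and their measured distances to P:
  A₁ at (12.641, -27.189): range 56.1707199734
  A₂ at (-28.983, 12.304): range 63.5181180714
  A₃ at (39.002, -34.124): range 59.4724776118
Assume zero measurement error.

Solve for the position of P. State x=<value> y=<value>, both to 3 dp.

eq1: (x − 12.641)² + (y + 27.189)² = 56.1707199734²
eq2: (x + 28.983)² + (y − 12.304)² = 63.5181180714²
eq3: (x − 39.002)² + (y + 34.124)² = 59.4724776118²
eq3−eq2, eq3−eq1 (x²,y² cancel):
  -135.970·x + 92.856·y = -2191.776405
  -52.722·x + 13.870·y = -1404.740967
det = -135.970·13.870 − 92.856·-52.722 = 3009.650132
x = (-2191.776405·13.870 − 92.856·-1404.740967) / 3009.650132 = 33.239308
y = (-135.970·-1404.740967 − -2191.776405·-52.722) / 3009.650132 = 25.068626

x=33.239 y=25.069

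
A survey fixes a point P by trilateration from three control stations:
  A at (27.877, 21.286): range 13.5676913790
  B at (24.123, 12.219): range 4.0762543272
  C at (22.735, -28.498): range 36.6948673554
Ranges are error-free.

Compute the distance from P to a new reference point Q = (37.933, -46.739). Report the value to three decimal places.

eq1: (x − 27.877)² + (y − 21.286)² = 13.5676913790²
eq2: (x − 24.123)² + (y − 12.219)² = 4.0762543272²
eq3: (x − 22.735)² + (y + 28.498)² = 36.6948673554²
eq3−eq2, eq3−eq1 (x²,y² cancel):
  2.776·x + 81.434·y = 732.104302
  10.284·x + 99.568·y = 1063.635737
det = 2.776·99.568 − 81.434·10.284 = -561.066488
x = (732.104302·99.568 − 81.434·1063.635737) / -561.066488 = 24.456908
y = (2.776·1063.635737 − 732.104302·10.284) / -561.066488 = 8.156445
|P − Q| = √((24.456908 − 37.933)² + (8.156445 − -46.739)²) = 56.525348

56.525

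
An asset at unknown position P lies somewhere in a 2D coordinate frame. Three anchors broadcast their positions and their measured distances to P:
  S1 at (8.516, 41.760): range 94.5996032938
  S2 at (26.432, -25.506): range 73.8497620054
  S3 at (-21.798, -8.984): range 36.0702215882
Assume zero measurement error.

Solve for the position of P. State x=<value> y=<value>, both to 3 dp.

eq1: (x − 8.516)² + (y − 41.760)² = 94.5996032938²
eq2: (x − 26.432)² + (y + 25.506)² = 73.8497620054²
eq3: (x + 21.798)² + (y + 8.984)² = 36.0702215882²
eq2−eq3, eq2−eq1 (x²,y² cancel):
  -96.460·x + 33.044·y = 3359.384863
  -35.832·x + 134.532·y = -3028.084399
det = -96.460·134.532 − 33.044·-35.832 = -11792.924112
x = (3359.384863·134.532 − 33.044·-3028.084399) / -11792.924112 = -46.808135
y = (-96.460·-3028.084399 − 3359.384863·-35.832) / -11792.924112 = -34.975422

x=-46.808 y=-34.975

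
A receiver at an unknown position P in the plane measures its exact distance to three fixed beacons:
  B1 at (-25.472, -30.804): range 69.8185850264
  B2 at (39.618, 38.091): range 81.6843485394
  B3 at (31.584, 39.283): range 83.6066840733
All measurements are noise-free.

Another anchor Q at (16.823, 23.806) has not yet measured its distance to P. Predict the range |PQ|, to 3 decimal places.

72.297

eq1: (x + 25.472)² + (y + 30.804)² = 69.8185850264²
eq2: (x − 39.618)² + (y − 38.091)² = 81.6843485394²
eq3: (x − 31.584)² + (y − 39.283)² = 83.6066840733²
eq1−eq2, eq1−eq3 (x²,y² cancel):
  130.180·x + 137.790·y = -374.896976
  114.112·x + 140.174·y = -1172.448862
det = 130.180·140.174 − 137.790·114.112 = 2524.358840
x = (-374.896976·140.174 − 137.790·-1172.448862) / 2524.358840 = 43.179646
y = (130.180·-1172.448862 − -374.896976·114.112) / 2524.358840 = -43.515663
|P − Q| = √((43.179646 − 16.823)² + (-43.515663 − 23.806)²) = 72.297158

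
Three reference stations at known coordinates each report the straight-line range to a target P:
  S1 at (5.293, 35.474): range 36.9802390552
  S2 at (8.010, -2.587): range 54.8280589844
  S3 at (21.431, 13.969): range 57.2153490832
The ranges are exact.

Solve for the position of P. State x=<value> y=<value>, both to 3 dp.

eq1: (x − 5.293)² + (y − 35.474)² = 36.9802390552²
eq2: (x − 8.010)² + (y + 2.587)² = 54.8280589844²
eq3: (x − 21.431)² + (y − 13.969)² = 57.2153490832²
eq1−eq3, eq1−eq2 (x²,y² cancel):
  32.276·x − 43.010·y = -2538.057893
  5.434·x − 76.122·y = -2854.145827
det = 32.276·-76.122 − -43.010·5.434 = -2223.197332
x = (-2538.057893·-76.122 − -43.010·-2854.145827) / -2223.197332 = -31.686450
y = (32.276·-2854.145827 − -2538.057893·5.434) / -2223.197332 = 35.232412

x=-31.686 y=35.232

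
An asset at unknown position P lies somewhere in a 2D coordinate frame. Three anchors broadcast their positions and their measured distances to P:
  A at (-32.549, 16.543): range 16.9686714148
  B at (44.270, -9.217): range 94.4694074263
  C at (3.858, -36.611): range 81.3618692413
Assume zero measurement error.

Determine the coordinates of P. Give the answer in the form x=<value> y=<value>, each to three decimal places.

x=-41.124 y=31.186

eq1: (x + 32.549)² + (y − 16.543)² = 16.9686714148²
eq2: (x − 44.270)² + (y + 9.217)² = 94.4694074263²
eq3: (x − 3.858)² + (y + 36.611)² = 81.3618692413²
eq2−eq3, eq2−eq1 (x²,y² cancel):
  -80.824·x − 54.788·y = 1615.178669
  -153.638·x + 51.520·y = 7924.855391
det = -80.824·51.520 − -54.788·-153.638 = -12581.571224
x = (1615.178669·51.520 − -54.788·7924.855391) / -12581.571224 = -41.123718
y = (-80.824·7924.855391 − 1615.178669·-153.638) / -12581.571224 = 31.185747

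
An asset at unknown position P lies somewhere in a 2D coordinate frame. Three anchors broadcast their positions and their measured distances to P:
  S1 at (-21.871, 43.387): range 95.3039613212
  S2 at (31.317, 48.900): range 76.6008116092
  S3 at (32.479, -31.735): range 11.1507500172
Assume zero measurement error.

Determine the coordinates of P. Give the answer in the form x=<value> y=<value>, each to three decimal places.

x=42.516 y=-26.878

eq1: (x + 21.871)² + (y − 43.387)² = 95.3039613212²
eq2: (x − 31.317)² + (y − 48.900)² = 76.6008116092²
eq3: (x − 32.479)² + (y + 31.735)² = 11.1507500172²
eq1−eq2, eq1−eq3 (x²,y² cancel):
  106.376·x + 11.026·y = 4226.352783
  108.700·x − 150.244·y = 8659.729074
det = 106.376·-150.244 − 11.026·108.700 = -17180.881944
x = (4226.352783·-150.244 − 11.026·8659.729074) / -17180.881944 = 42.516230
y = (106.376·8659.729074 − 4226.352783·108.700) / -17180.881944 = -26.877712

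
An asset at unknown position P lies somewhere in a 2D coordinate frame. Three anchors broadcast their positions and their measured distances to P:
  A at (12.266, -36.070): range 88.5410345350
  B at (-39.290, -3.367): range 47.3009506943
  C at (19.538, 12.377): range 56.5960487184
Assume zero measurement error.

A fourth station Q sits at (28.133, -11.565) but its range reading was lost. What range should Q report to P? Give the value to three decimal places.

eq1: (x − 12.266)² + (y + 36.070)² = 88.5410345350²
eq2: (x + 39.290)² + (y + 3.367)² = 47.3009506943²
eq3: (x − 19.538)² + (y − 12.377)² = 56.5960487184²
eq1−eq2, eq1−eq3 (x²,y² cancel):
  -103.112·x + 65.406·y = 5705.675993
  14.544·x + 96.894·y = 3719.825983
det = -103.112·96.894 − 65.406·14.544 = -10942.198992
x = (5705.675993·96.894 − 65.406·3719.825983) / -10942.198992 = -28.289271
y = (-103.112·3719.825983 − 5705.675993·14.544) / -10942.198992 = 42.636955
|P − Q| = √((-28.289271 − 28.133)² + (42.636955 − -11.565)²) = 78.238894

78.239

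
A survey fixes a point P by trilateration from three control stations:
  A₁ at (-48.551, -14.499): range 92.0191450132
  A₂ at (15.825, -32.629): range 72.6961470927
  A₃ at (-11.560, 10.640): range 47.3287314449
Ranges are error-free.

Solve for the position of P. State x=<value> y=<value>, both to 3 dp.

eq1: (x + 48.551)² + (y + 14.499)² = 92.0191450132²
eq2: (x − 15.825)² + (y + 32.629)² = 72.6961470927²
eq3: (x + 11.560)² + (y − 10.640)² = 47.3287314449²
eq2−eq3, eq2−eq1 (x²,y² cancel):
  -54.770·x + 86.538·y = 1976.481916
  -128.752·x + 36.260·y = -1930.454911
det = -54.770·36.260 − 86.538·-128.752 = 9155.980376
x = (1976.481916·36.260 − 86.538·-1930.454911) / 9155.980376 = 26.073116
y = (-54.770·-1930.454911 − 1976.481916·-128.752) / 9155.980376 = 39.341174

x=26.073 y=39.341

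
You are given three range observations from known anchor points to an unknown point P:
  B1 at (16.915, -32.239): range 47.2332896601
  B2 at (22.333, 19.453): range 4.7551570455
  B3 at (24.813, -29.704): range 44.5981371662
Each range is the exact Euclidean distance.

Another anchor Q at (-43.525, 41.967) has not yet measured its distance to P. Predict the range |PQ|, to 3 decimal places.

eq1: (x − 16.915)² + (y + 32.239)² = 47.2332896601²
eq2: (x − 22.333)² + (y − 19.453)² = 4.7551570455²
eq3: (x − 24.813)² + (y + 29.704)² = 44.5981371662²
eq3−eq1, eq3−eq2 (x²,y² cancel):
  -15.796·x − 5.070·y = -414.532052
  -4.960·x + 98.314·y = 1345.551833
det = -15.796·98.314 − -5.070·-4.960 = -1578.115144
x = (-414.532052·98.314 − -5.070·1345.551833) / -1578.115144 = 21.501825
y = (-15.796·1345.551833 − -414.532052·-4.960) / -1578.115144 = 14.771049
|P − Q| = √((21.501825 − -43.525)² + (14.771049 − 41.967)²) = 70.484805

70.485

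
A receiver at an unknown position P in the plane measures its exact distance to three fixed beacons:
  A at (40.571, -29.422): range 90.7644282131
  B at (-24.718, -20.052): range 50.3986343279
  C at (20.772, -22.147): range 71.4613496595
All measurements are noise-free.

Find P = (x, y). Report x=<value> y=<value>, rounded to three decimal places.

eq1: (x − 40.571)² + (y + 29.422)² = 90.7644282131²
eq2: (x + 24.718)² + (y + 20.052)² = 50.3986343279²
eq3: (x − 20.772)² + (y + 22.147)² = 71.4613496595²
eq1−eq2, eq1−eq3 (x²,y² cancel):
  -130.578·x + 18.740·y = 4199.561190
  -39.598·x + 14.550·y = 1541.762402
det = -130.578·14.550 − 18.740·-39.598 = -1157.843380
x = (4199.561190·14.550 − 18.740·1541.762402) / -1157.843380 = -27.819814
y = (-130.578·1541.762402 − 4199.561190·-39.598) / -1157.843380 = 30.251092

x=-27.820 y=30.251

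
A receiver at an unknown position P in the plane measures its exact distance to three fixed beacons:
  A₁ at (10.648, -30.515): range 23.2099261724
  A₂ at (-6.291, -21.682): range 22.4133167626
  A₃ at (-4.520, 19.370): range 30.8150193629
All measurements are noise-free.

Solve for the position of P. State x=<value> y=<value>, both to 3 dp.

x=10.905 y=-7.306

eq1: (x − 10.648)² + (y + 30.515)² = 23.2099261724²
eq2: (x + 6.291)² + (y + 21.682)² = 22.4133167626²
eq3: (x + 4.520)² + (y − 19.370)² = 30.8150193629²
eq2−eq3, eq2−eq1 (x²,y² cancel):
  3.542·x + 82.104·y = -561.267155
  33.878·x − 17.666·y = 498.515419
det = 3.542·-17.666 − 82.104·33.878 = -2844.092284
x = (-561.267155·-17.666 − 82.104·498.515419) / -2844.092284 = 10.904978
y = (3.542·498.515419 − -561.267155·33.878) / -2844.092284 = -7.306496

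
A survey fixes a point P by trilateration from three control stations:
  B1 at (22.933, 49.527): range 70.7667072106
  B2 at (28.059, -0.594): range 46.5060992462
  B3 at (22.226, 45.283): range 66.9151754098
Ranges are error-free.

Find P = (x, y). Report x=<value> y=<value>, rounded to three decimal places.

eq1: (x − 22.933)² + (y − 49.527)² = 70.7667072106²
eq2: (x − 28.059)² + (y + 0.594)² = 46.5060992462²
eq3: (x − 22.226)² + (y − 45.283)² = 66.9151754098²
eq1−eq2, eq1−eq3 (x²,y² cancel):
  10.252·x − 100.242·y = 653.923681
  -1.414·x − 8.488·y = 95.985096
det = 10.252·-8.488 − -100.242·-1.414 = -228.761164
x = (653.923681·-8.488 − -100.242·95.985096) / -228.761164 = -17.796875
y = (10.252·95.985096 − 653.923681·-1.414) / -228.761164 = -8.343581

x=-17.797 y=-8.344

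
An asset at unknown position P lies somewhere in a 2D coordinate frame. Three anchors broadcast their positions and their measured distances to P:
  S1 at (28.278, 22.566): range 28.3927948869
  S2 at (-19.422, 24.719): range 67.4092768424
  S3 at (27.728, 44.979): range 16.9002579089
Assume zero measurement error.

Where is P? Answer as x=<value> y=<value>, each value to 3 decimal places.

eq1: (x − 28.278)² + (y − 22.566)² = 28.3927948869²
eq2: (x + 19.422)² + (y − 24.719)² = 67.4092768424²
eq3: (x − 27.728)² + (y − 44.979)² = 16.9002579089²
eq1−eq3, eq1−eq2 (x²,y² cancel):
  -1.100·x + 44.826·y = 2003.614869
  -95.400·x + 4.306·y = -4058.486398
det = -1.100·4.306 − 44.826·-95.400 = 4271.663800
x = (2003.614869·4.306 − 44.826·-4058.486398) / 4271.663800 = 44.608678
y = (-1.100·-4058.486398 − 2003.614869·-95.400) / 4271.663800 = 45.792273

x=44.609 y=45.792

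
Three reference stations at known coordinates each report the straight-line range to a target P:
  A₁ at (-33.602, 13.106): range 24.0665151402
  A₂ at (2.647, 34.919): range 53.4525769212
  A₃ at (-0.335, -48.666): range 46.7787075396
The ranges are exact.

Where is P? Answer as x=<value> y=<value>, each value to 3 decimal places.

eq1: (x + 33.602)² + (y − 13.106)² = 24.0665151402²
eq2: (x − 2.647)² + (y − 34.919)² = 53.4525769212²
eq3: (x + 0.335)² + (y + 48.666)² = 46.7787075396²
eq3−eq2, eq3−eq1 (x²,y² cancel):
  5.964·x + 167.170·y = -1811.079111
  -66.534·x + 123.544·y = 541.420187
det = 5.964·123.544 − 167.170·-66.534 = 11859.305196
x = (-1811.079111·123.544 − 167.170·541.420187) / 11859.305196 = -26.498784
y = (5.964·541.420187 − -1811.079111·-66.534) / 11859.305196 = -9.888379

x=-26.499 y=-9.888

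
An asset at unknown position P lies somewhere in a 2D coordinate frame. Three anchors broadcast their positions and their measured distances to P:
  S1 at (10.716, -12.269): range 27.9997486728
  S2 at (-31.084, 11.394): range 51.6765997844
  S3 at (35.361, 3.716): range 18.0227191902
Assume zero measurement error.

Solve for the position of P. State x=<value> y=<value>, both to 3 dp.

eq1: (x − 10.716)² + (y + 12.269)² = 27.9997486728²
eq2: (x + 31.084)² + (y − 11.394)² = 51.6765997844²
eq3: (x − 35.361)² + (y − 3.716)² = 18.0227191902²
eq3−eq1, eq3−eq2 (x²,y² cancel):
  -49.290·x − 31.970·y = -1458.015479
  -132.890·x + 15.356·y = -2513.823243
det = -49.290·15.356 − -31.970·-132.890 = -5005.390540
x = (-1458.015479·15.356 − -31.970·-2513.823243) / -5005.390540 = 20.529110
y = (-49.290·-2513.823243 − -1458.015479·-132.890) / -5005.390540 = 13.954821

x=20.529 y=13.955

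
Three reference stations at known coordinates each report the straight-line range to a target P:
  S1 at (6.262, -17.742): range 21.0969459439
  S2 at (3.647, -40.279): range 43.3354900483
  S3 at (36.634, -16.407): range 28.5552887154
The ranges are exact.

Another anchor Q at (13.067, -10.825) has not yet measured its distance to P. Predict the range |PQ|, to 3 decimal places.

eq1: (x − 6.262)² + (y + 17.742)² = 21.0969459439²
eq2: (x − 3.647)² + (y + 40.279)² = 43.3354900483²
eq3: (x − 36.634)² + (y + 16.407)² = 28.5552887154²
eq3−eq1, eq3−eq2 (x²,y² cancel):
  -60.744·x − 2.670·y = -886.925012
  -65.974·x − 47.744·y = -1038.101339
det = -60.744·-47.744 − -2.670·-65.974 = 2724.010956
x = (-886.925012·-47.744 − -2.670·-1038.101339) / 2724.010956 = 14.527701
y = (-60.744·-1038.101339 − -886.925012·-65.974) / 2724.010956 = 1.668289
|P − Q| = √((14.527701 − 13.067)² + (1.668289 − -10.825)²) = 12.578391

12.578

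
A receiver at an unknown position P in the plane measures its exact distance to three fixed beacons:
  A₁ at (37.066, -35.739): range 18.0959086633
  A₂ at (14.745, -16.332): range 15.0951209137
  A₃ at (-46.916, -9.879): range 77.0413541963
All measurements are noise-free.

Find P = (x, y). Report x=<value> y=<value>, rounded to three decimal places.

eq1: (x − 37.066)² + (y + 35.739)² = 18.0959086633²
eq2: (x − 14.745)² + (y + 16.332)² = 15.0951209137²
eq3: (x + 46.916)² + (y + 9.879)² = 77.0413541963²
eq1−eq3, eq1−eq2 (x²,y² cancel):
  -167.964·x + 51.720·y = -5960.367126
  -44.642·x + 38.814·y = -2067.415993
det = -167.964·38.814 − 51.720·-44.642 = -4210.470456
x = (-5960.367126·38.814 − 51.720·-2067.415993) / -4210.470456 = 29.549889
y = (-167.964·-2067.415993 − -5960.367126·-44.642) / -4210.470456 = -19.277834

x=29.550 y=-19.278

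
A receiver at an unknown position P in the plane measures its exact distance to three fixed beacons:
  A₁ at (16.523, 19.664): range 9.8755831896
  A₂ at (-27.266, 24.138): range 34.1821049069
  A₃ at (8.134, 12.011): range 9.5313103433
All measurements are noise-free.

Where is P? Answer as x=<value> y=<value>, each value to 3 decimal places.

x=6.810 y=21.450

eq1: (x − 16.523)² + (y − 19.664)² = 9.8755831896²
eq2: (x + 27.266)² + (y − 24.138)² = 34.1821049069²
eq3: (x − 8.134)² + (y − 12.011)² = 9.5313103433²
eq2−eq3, eq2−eq1 (x²,y² cancel):
  70.800·x − 24.254·y = -38.081304
  87.578·x − 8.948·y = 404.493778
det = 70.800·-8.948 − -24.254·87.578 = 1490.598412
x = (-38.081304·-8.948 − -24.254·404.493778) / 1490.598412 = 6.810247
y = (70.800·404.493778 − -38.081304·87.578) / 1490.598412 = 21.449938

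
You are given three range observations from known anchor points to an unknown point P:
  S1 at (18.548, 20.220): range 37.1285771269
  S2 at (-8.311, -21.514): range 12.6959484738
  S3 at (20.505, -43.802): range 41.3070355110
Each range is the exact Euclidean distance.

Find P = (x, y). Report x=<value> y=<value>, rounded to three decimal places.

x=-3.129 y=-9.924

eq1: (x − 18.548)² + (y − 20.220)² = 37.1285771269²
eq2: (x + 8.311)² + (y + 21.514)² = 12.6959484738²
eq3: (x − 20.505)² + (y + 43.802)² = 41.3070355110²
eq3−eq1, eq3−eq2 (x²,y² cancel):
  -3.914·x + 128.044·y = -1258.453582
  -57.632·x + 44.576·y = -262.061237
det = -3.914·44.576 − 128.044·-57.632 = 7204.961344
x = (-1258.453582·44.576 − 128.044·-262.061237) / 7204.961344 = -3.128602
y = (-3.914·-262.061237 − -1258.453582·-57.632) / 7204.961344 = -9.923924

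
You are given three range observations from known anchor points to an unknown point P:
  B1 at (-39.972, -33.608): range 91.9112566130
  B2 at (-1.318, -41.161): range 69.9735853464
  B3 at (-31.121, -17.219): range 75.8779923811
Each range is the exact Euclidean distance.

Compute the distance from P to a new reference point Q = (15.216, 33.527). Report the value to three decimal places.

26.052

eq1: (x + 39.972)² + (y + 33.608)² = 91.9112566130²
eq2: (x + 1.318)² + (y + 41.161)² = 69.9735853464²
eq3: (x + 31.121)² + (y + 17.219)² = 75.8779923811²
eq2−eq3, eq2−eq1 (x²,y² cancel):
  -59.606·x + 47.884·y = -1292.121525
  -77.308·x + 15.106·y = -2520.083043
det = -59.606·15.106 − 47.884·-77.308 = 2801.408036
x = (-1292.121525·15.106 − 47.884·-2520.083043) / 2801.408036 = 36.107867
y = (-59.606·-2520.083043 − -1292.121525·-77.308) / 2801.408036 = 17.962660
|P − Q| = √((36.107867 − 15.216)² + (17.962660 − 33.527)²) = 26.052232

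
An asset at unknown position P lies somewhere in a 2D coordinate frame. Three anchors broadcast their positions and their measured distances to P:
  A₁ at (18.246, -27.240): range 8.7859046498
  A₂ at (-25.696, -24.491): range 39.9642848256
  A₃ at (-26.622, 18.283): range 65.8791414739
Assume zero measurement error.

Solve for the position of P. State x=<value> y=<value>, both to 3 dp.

x=13.041 y=-34.318

eq1: (x − 18.246)² + (y + 27.240)² = 8.7859046498²
eq2: (x + 25.696)² + (y + 24.491)² = 39.9642848256²
eq3: (x + 26.622)² + (y − 18.283)² = 65.8791414739²
eq1−eq3, eq1−eq2 (x²,y² cancel):
  -89.736·x + 91.046·y = -4294.804304
  -87.884·x + 5.498·y = -1334.792560
det = -89.736·5.498 − 91.046·-87.884 = 7508.118136
x = (-4294.804304·5.498 − 91.046·-1334.792560) / 7508.118136 = 13.041176
y = (-89.736·-1334.792560 − -4294.804304·-87.884) / 7508.118136 = -34.318271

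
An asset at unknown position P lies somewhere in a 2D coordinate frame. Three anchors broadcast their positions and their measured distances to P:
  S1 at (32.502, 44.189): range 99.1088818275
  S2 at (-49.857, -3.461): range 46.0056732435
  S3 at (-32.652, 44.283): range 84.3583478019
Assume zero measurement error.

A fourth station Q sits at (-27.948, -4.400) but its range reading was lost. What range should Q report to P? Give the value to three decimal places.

eq1: (x − 32.502)² + (y − 44.189)² = 99.1088818275²
eq2: (x + 49.857)² + (y + 3.461)² = 46.0056732435²
eq3: (x + 32.652)² + (y − 44.283)² = 84.3583478019²
eq3−eq1, eq3−eq2 (x²,y² cancel):
  130.308·x − 0.188·y = -2724.329081
  -34.410·x − 95.488·y = 4470.370650
det = 130.308·-95.488 − -0.188·-34.410 = -12449.319384
x = (-2724.329081·-95.488 − -0.188·4470.370650) / -12449.319384 = -20.963489
y = (130.308·4470.370650 − -2724.329081·-34.410) / -12449.319384 = -39.261656
|P − Q| = √((-20.963489 − -27.948)² + (-39.261656 − -4.400)²) = 35.554444

35.554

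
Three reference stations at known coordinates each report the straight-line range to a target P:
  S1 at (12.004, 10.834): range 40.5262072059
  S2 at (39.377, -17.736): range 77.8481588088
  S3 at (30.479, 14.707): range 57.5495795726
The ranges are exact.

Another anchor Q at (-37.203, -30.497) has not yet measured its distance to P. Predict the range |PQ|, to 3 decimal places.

55.622

eq1: (x − 12.004)² + (y − 10.834)² = 40.5262072059²
eq2: (x − 39.377)² + (y + 17.736)² = 77.8481588088²
eq3: (x − 30.479)² + (y − 14.707)² = 57.5495795726²
eq1−eq2, eq1−eq3 (x²,y² cancel):
  54.746·x − 57.140·y = -2814.320106
  36.950·x + 7.746·y = -785.786920
det = 54.746·7.746 − -57.140·36.950 = 2535.385516
x = (-2814.320106·7.746 − -57.140·-785.786920) / 2535.385516 = -26.307474
y = (54.746·-785.786920 − -2814.320106·36.950) / 2535.385516 = 24.047797
|P − Q| = √((-26.307474 − -37.203)² + (24.047797 − -30.497)²) = 55.622364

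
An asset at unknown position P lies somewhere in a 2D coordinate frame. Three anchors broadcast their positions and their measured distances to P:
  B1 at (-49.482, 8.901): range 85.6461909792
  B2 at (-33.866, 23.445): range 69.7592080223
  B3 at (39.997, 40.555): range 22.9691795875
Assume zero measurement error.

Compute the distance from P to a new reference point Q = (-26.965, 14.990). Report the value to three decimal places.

eq1: (x + 49.482)² + (y − 8.901)² = 85.6461909792²
eq2: (x + 33.866)² + (y − 23.445)² = 69.7592080223²
eq3: (x − 39.997)² + (y − 40.555)² = 22.9691795875²
eq2−eq3, eq2−eq1 (x²,y² cancel):
  147.726·x + 34.220·y = 5886.657946
  -31.232·x − 29.088·y = -1637.800781
det = 147.726·-29.088 − 34.220·-31.232 = -3228.294848
x = (5886.657946·-29.088 − 34.220·-1637.800781) / -3228.294848 = 35.680001
y = (147.726·-1637.800781 − 5886.657946·-31.232) / -3228.294848 = 17.995152
|P − Q| = √((35.680001 − -26.965)² + (17.995152 − 14.990)²) = 62.717040

62.717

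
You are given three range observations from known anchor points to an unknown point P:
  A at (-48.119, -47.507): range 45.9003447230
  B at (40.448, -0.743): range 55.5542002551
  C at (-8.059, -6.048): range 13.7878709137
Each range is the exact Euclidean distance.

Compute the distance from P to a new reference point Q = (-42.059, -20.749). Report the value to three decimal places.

30.174

eq1: (x + 48.119)² + (y + 47.507)² = 45.9003447230²
eq2: (x − 40.448)² + (y + 0.743)² = 55.5542002551²
eq3: (x + 8.059)² + (y + 6.048)² = 13.7878709137²
eq3−eq2, eq3−eq1 (x²,y² cancel):
  97.014·x + 10.610·y = -1361.096814
  -80.120·x − 82.918·y = 2554.091164
det = 97.014·-82.918 − 10.610·-80.120 = -7194.133652
x = (-1361.096814·-82.918 − 10.610·2554.091164) / -7194.133652 = -11.920896
y = (97.014·2554.091164 − -1361.096814·-80.120) / -7194.133652 = -19.283979
|P − Q| = √((-11.920896 − -42.059)² + (-19.283979 − -20.749)²) = 30.173691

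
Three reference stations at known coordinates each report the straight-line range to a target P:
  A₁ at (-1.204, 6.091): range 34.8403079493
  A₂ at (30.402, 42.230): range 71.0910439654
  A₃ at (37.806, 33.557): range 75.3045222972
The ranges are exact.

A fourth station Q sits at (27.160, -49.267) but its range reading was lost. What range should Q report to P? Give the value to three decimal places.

eq1: (x + 1.204)² + (y − 6.091)² = 34.8403079493²
eq2: (x − 30.402)² + (y − 42.230)² = 71.0910439654²
eq3: (x − 37.806)² + (y − 33.557)² = 75.3045222972²
eq3−eq2, eq3−eq1 (x²,y² cancel):
  -14.808·x + 17.346·y = 769.123165
  -78.020·x − 54.932·y = 1940.108032
det = -14.808·-54.932 − 17.346·-78.020 = 2166.767976
x = (769.123165·-54.932 − 17.346·1940.108032) / 2166.767976 = -35.030326
y = (-14.808·1940.108032 − 769.123165·-78.020) / 2166.767976 = 14.435265
|P − Q| = √((-35.030326 − 27.160)² + (14.435265 − -49.267)²) = 89.025924

89.026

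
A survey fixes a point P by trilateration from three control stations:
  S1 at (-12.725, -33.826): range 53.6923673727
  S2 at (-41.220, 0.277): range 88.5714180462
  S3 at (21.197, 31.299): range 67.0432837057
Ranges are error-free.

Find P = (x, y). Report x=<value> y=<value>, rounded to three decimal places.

eq1: (x + 12.725)² + (y + 33.826)² = 53.6923673727²
eq2: (x + 41.220)² + (y − 0.277)² = 88.5714180462²
eq3: (x − 21.197)² + (y − 31.299)² = 67.0432837057²
eq1−eq3, eq1−eq2 (x²,y² cancel):
  67.844·x + 130.250·y = -1489.115267
  -56.990·x + 68.206·y = -4568.984553
det = 67.844·68.206 − 130.250·-56.990 = 12050.315364
x = (-1489.115267·68.206 − 130.250·-4568.984553) / 12050.315364 = 40.956907
y = (67.844·-4568.984553 − -1489.115267·-56.990) / 12050.315364 = -32.766185

x=40.957 y=-32.766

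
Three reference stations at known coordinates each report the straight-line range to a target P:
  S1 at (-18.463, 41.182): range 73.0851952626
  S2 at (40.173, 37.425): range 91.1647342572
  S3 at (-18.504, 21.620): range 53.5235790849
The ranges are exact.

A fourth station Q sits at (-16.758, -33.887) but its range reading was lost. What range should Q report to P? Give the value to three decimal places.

eq1: (x + 18.463)² + (y − 41.182)² = 73.0851952626²
eq2: (x − 40.173)² + (y − 37.425)² = 91.1647342572²
eq3: (x + 18.504)² + (y − 21.620)² = 53.5235790849²
eq2−eq3, eq2−eq1 (x²,y² cancel):
  -117.354·x − 31.610·y = 3241.557116
  -117.272·x + 7.514·y = 1991.901945
det = -117.354·7.514 − -31.610·-117.272 = -4588.765876
x = (3241.557116·7.514 − -31.610·1991.901945) / -4588.765876 = -19.029317
y = (-117.354·1991.901945 − 3241.557116·-117.272) / -4588.765876 = -31.901001
|P − Q| = √((-19.029317 − -16.758)² + (-31.901001 − -33.887)²) = 3.017130

3.017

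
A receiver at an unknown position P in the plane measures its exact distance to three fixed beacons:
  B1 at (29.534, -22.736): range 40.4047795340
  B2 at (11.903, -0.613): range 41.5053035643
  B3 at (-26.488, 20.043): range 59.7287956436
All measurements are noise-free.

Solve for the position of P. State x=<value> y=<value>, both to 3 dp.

x=-8.323 y=-36.857

eq1: (x − 29.534)² + (y + 22.736)² = 40.4047795340²
eq2: (x − 11.903)² + (y + 0.613)² = 41.5053035643²
eq3: (x + 26.488)² + (y − 20.043)² = 59.7287956436²
eq2−eq3, eq2−eq1 (x²,y² cancel):
  -76.782·x + 41.312·y = -883.559990
  35.262·x − 44.246·y = 1337.269689
det = -76.782·-44.246 − 41.312·35.262 = 1940.552628
x = (-883.559990·-44.246 − 41.312·1337.269689) / 1940.552628 = -8.323036
y = (-76.782·1337.269689 − -883.559990·35.262) / 1940.552628 = -36.856588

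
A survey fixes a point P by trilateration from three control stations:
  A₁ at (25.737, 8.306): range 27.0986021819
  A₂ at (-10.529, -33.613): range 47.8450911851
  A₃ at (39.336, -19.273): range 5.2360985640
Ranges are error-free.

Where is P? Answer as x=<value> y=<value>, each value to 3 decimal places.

eq1: (x − 25.737)² + (y − 8.306)² = 27.0986021819²
eq2: (x + 10.529)² + (y + 33.613)² = 47.8450911851²
eq3: (x − 39.336)² + (y + 19.273)² = 5.2360985640²
eq1−eq3, eq1−eq2 (x²,y² cancel):
  27.198·x − 55.158·y = 1894.304132
  -72.532·x − 83.838·y = -1045.507705
det = 27.198·-83.838 − -55.158·-72.532 = -6280.945980
x = (1894.304132·-83.838 − -55.158·-1045.507705) / -6280.945980 = 34.466589
y = (27.198·-1045.507705 − 1894.304132·-72.532) / -6280.945980 = -17.348016

x=34.467 y=-17.348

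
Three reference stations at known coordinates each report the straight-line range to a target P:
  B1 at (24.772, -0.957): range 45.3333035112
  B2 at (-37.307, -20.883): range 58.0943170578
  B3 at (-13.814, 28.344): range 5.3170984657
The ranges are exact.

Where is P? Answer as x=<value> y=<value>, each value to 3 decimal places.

eq1: (x − 24.772)² + (y + 0.957)² = 45.3333035112²
eq2: (x + 37.307)² + (y + 20.883)² = 58.0943170578²
eq3: (x + 13.814)² + (y − 28.344)² = 5.3170984657²
eq3−eq1, eq3−eq2 (x²,y² cancel):
  77.172·x − 58.602·y = -2406.477970
  -46.986·x − 98.454·y = -2512.975132
det = 77.172·-98.454 − -58.602·-46.986 = -10351.365660
x = (-2406.477970·-98.454 − -58.602·-2512.975132) / -10351.365660 = -8.661854
y = (77.172·-2512.975132 − -2406.477970·-46.986) / -10351.365660 = 29.658124

x=-8.662 y=29.658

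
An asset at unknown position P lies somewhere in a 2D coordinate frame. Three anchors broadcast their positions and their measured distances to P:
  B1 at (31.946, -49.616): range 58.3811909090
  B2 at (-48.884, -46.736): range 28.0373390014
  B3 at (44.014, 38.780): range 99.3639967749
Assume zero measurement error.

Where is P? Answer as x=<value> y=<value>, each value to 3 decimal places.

eq1: (x − 31.946)² + (y + 49.616)² = 58.3811909090²
eq2: (x + 48.884)² + (y + 46.736)² = 28.0373390014²
eq3: (x − 44.014)² + (y − 38.780)² = 99.3639967749²
eq2−eq3, eq2−eq1 (x²,y² cancel):
  185.796·x + 171.032·y = -10219.890033
  161.660·x − 5.760·y = -3713.875854
det = 185.796·-5.760 − 171.032·161.660 = -28719.218080
x = (-10219.890033·-5.760 − 171.032·-3713.875854) / -28719.218080 = -24.167029
y = (185.796·-3713.875854 − -10219.890033·161.660) / -28719.218080 = -33.501056

x=-24.167 y=-33.501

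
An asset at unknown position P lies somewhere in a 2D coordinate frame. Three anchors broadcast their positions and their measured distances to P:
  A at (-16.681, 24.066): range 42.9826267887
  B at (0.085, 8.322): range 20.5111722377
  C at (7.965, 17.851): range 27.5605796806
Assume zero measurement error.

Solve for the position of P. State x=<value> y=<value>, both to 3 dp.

eq1: (x + 16.681)² + (y − 24.066)² = 42.9826267887²
eq2: (x − 0.085)² + (y − 8.322)² = 20.5111722377²
eq3: (x − 7.965)² + (y − 17.851)² = 27.5605796806²
eq3−eq1, eq3−eq2 (x²,y² cancel):
  -49.292·x + 12.430·y = -612.591962
  -15.760·x − 19.058·y = 26.040849
det = -49.292·-19.058 − 12.430·-15.760 = 1135.303736
x = (-612.591962·-19.058 − 12.430·26.040849) / 1135.303736 = 9.998285
y = (-49.292·26.040849 − -612.591962·-15.760) / 1135.303736 = -9.634474

x=9.998 y=-9.634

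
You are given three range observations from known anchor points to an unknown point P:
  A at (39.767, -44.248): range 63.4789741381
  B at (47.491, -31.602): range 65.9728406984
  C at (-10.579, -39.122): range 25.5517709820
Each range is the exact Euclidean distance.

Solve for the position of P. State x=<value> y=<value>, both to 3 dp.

eq1: (x − 39.767)² + (y + 44.248)² = 63.4789741381²
eq2: (x − 47.491)² + (y + 31.602)² = 65.9728406984²
eq3: (x + 10.579)² + (y + 39.122)² = 25.5517709820²
eq3−eq1, eq3−eq2 (x²,y² cancel):
  100.692·x − 10.252·y = -1479.833489
  116.140·x + 15.040·y = -2087.887349
det = 100.692·15.040 − -10.252·116.140 = 2705.074960
x = (-1479.833489·15.040 − -10.252·-2087.887349) / 2705.074960 = -16.140668
y = (100.692·-2087.887349 − -1479.833489·116.140) / 2705.074960 = -14.182857

x=-16.141 y=-14.183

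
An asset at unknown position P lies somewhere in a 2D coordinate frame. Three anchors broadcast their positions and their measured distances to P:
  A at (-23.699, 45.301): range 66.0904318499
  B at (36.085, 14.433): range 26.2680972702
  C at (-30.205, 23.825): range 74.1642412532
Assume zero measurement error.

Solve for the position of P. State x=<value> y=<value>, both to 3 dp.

eq1: (x + 23.699)² + (y − 45.301)² = 66.0904318499²
eq2: (x − 36.085)² + (y − 14.433)² = 26.2680972702²
eq3: (x + 30.205)² + (y − 23.825)² = 74.1642412532²
eq1−eq3, eq1−eq2 (x²,y² cancel):
  -13.012·x − 42.952·y = -2266.240051
  119.568·x − 61.736·y = 2574.547760
det = -13.012·-61.736 − -42.952·119.568 = 5938.993568
x = (-2266.240051·-61.736 − -42.952·2574.547760) / 5938.993568 = 42.177276
y = (-13.012·2574.547760 − -2266.240051·119.568) / 5938.993568 = 39.984851

x=42.177 y=39.985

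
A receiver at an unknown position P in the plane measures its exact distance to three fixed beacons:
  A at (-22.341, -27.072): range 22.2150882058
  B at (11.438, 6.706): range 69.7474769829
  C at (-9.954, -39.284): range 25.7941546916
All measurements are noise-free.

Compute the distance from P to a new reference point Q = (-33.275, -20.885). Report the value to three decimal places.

24.481

eq1: (x + 22.341)² + (y + 27.072)² = 22.2150882058²
eq2: (x − 11.438)² + (y − 6.706)² = 69.7474769829²
eq3: (x + 9.954)² + (y + 39.284)² = 25.7941546916²
eq1−eq2, eq1−eq3 (x²,y² cancel):
  67.558·x + 67.556·y = -5427.415586
  24.774·x − 24.424·y = 238.473035
det = 67.558·-24.424 − 67.556·24.774 = -3323.668936
x = (-5427.415586·-24.424 − 67.556·238.473035) / -3323.668936 = -35.036255
y = (67.558·238.473035 − -5427.415586·24.774) / -3323.668936 = -45.302212
|P − Q| = √((-35.036255 − -33.275)² + (-45.302212 − -20.885)²) = 24.480651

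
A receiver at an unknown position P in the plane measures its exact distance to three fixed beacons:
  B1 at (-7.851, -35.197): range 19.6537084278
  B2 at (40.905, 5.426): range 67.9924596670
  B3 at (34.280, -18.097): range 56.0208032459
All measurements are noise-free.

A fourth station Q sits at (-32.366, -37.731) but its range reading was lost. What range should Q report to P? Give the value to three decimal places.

eq1: (x + 7.851)² + (y + 35.197)² = 19.6537084278²
eq2: (x − 40.905)² + (y − 5.426)² = 67.9924596670²
eq3: (x − 34.280)² + (y + 18.097)² = 56.0208032459²
eq2−eq3, eq2−eq1 (x²,y² cancel):
  -13.250·x − 47.046·y = 1284.603483
  -97.512·x − 81.246·y = 3834.512826
det = -13.250·-81.246 − -47.046·-97.512 = -3511.040052
x = (1284.603483·-81.246 − -47.046·3834.512826) / -3511.040052 = -21.654437
y = (-13.250·3834.512826 − 1284.603483·-97.512) / -3511.040052 = -21.206525
|P − Q| = √((-21.654437 − -32.366)² + (-21.206525 − -37.731)²) = 19.692533

19.693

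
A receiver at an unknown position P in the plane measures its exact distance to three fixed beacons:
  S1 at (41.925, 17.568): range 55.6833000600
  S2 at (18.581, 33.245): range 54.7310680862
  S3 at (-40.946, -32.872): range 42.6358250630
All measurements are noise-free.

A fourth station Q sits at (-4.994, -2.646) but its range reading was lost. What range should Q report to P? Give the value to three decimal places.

eq1: (x − 41.925)² + (y − 17.568)² = 55.6833000600²
eq2: (x − 18.581)² + (y − 33.245)² = 54.7310680862²
eq3: (x + 40.946)² + (y + 32.872)² = 42.6358250630²
eq1−eq3, eq1−eq2 (x²,y² cancel):
  -165.742·x − 100.880·y = 1973.619378
  -46.688·x + 31.354·y = -510.716571
det = -165.742·31.354 − -100.880·-46.688 = -9906.560108
x = (1973.619378·31.354 − -100.880·-510.716571) / -9906.560108 = -1.045749
y = (-165.742·-510.716571 − 1973.619378·-46.688) / -9906.560108 = -17.845905
|P − Q| = √((-1.045749 − -4.994)² + (-17.845905 − -2.646)²) = 15.704324

15.704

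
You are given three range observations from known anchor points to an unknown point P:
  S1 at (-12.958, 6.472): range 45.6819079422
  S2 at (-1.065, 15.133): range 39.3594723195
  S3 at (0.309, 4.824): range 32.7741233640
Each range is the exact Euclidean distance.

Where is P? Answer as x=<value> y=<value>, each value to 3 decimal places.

eq1: (x + 12.958)² + (y − 6.472)² = 45.6819079422²
eq2: (x + 1.065)² + (y − 15.133)² = 39.3594723195²
eq3: (x − 0.309)² + (y − 4.824)² = 32.7741233640²
eq3−eq2, eq3−eq1 (x²,y² cancel):
  -2.748·x + 20.618·y = -268.249442
  -26.534·x + 3.296·y = -826.263460
det = -2.748·3.296 − 20.618·-26.534 = 538.020604
x = (-268.249442·3.296 − 20.618·-826.263460) / 538.020604 = 30.020690
y = (-2.748·-826.263460 − -268.249442·-26.534) / 538.020604 = -9.009244

x=30.021 y=-9.009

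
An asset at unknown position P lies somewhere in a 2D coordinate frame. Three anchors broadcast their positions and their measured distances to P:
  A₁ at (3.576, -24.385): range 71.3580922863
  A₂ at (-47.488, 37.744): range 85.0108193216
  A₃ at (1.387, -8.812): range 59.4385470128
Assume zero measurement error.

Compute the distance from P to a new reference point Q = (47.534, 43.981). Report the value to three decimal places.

eq1: (x − 3.576)² + (y + 24.385)² = 71.3580922863²
eq2: (x + 47.488)² + (y − 37.744)² = 85.0108193216²
eq3: (x − 1.387)² + (y + 8.812)² = 59.4385470128²
eq3−eq2, eq3−eq1 (x²,y² cancel):
  -97.750·x + 93.112·y = -93.753964
  4.378·x − 31.146·y = -1031.195576
det = -97.750·-31.146 − 93.112·4.378 = 2636.877164
x = (-93.753964·-31.146 − 93.112·-1031.195576) / 2636.877164 = 37.520422
y = (-97.750·-1031.195576 − -93.753964·4.378) / 2636.877164 = 38.382456
|P − Q| = √((37.520422 − 47.534)² + (38.382456 − 43.981)²) = 11.472377

11.472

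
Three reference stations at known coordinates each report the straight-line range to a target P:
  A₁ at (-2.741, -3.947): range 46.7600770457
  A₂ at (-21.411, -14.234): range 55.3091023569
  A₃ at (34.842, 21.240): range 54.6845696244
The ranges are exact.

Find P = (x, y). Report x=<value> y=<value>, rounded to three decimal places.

x=-16.213 y=40.830

eq1: (x + 2.741)² + (y + 3.947)² = 46.7600770457²
eq2: (x + 21.411)² + (y + 14.234)² = 55.3091023569²
eq3: (x − 34.842)² + (y − 21.240)² = 54.6845696244²
eq1−eq3, eq1−eq2 (x²,y² cancel):
  75.166·x + 50.374·y = 838.113324
  -37.340·x − 20.574·y = -234.646211
det = 75.166·-20.574 − 50.374·-37.340 = 334.499876
x = (838.113324·-20.574 − 50.374·-234.646211) / 334.499876 = -16.213086
y = (75.166·-234.646211 − 838.113324·-37.340) / 334.499876 = 40.830312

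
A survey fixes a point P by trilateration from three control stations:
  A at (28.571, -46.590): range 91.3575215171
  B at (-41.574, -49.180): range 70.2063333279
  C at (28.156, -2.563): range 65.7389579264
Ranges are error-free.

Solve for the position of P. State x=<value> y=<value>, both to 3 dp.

x=-33.387 y=20.547

eq1: (x − 28.571)² + (y + 46.590)² = 91.3575215171²
eq2: (x + 41.574)² + (y + 49.180)² = 70.2063333279²
eq3: (x − 28.156)² + (y + 2.563)² = 65.7389579264²
eq3−eq1, eq3−eq2 (x²,y² cancel):
  0.830·x − 88.054·y = -1836.985312
  -139.460·x − 93.234·y = 2740.421921
det = 0.830·-93.234 − -88.054·-139.460 = -12357.395060
x = (-1836.985312·-93.234 − -88.054·2740.421921) / -12357.395060 = -33.386859
y = (0.830·2740.421921 − -1836.985312·-139.460) / -12357.395060 = 20.547326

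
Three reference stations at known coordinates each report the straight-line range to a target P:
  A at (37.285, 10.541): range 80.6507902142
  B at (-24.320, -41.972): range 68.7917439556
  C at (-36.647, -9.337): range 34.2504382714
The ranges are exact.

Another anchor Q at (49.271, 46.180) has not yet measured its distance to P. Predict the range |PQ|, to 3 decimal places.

93.968

eq1: (x − 37.285)² + (y − 10.541)² = 80.6507902142²
eq2: (x + 24.320)² + (y + 41.972)² = 68.7917439556²
eq3: (x + 36.647)² + (y + 9.337)² = 34.2504382714²
eq2−eq1, eq2−eq3 (x²,y² cancel):
  123.210·x + 105.026·y = -2624.073204
  -24.654·x + 65.270·y = 2636.282509
det = 123.210·65.270 − 105.026·-24.654 = 10631.227704
x = (-2624.073204·65.270 − 105.026·2636.282509) / 10631.227704 = -42.154253
y = (123.210·2636.282509 − -2624.073204·-24.654) / 10631.227704 = 24.467773
|P − Q| = √((-42.154253 − 49.271)² + (24.467773 − 46.180)²) = 93.968068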